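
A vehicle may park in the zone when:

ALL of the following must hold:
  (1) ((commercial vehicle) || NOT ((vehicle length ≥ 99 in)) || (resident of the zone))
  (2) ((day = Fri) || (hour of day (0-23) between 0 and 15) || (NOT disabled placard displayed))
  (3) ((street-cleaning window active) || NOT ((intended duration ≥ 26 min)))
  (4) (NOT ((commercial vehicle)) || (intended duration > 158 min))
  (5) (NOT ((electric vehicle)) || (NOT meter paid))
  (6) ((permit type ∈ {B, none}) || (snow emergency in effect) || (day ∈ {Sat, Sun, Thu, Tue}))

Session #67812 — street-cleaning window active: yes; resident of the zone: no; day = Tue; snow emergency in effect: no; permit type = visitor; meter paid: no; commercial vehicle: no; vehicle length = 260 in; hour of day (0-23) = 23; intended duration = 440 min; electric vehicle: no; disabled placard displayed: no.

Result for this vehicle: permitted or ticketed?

Ticketed

Atomic conditions:
  commercial vehicle: no → false
  vehicle length ≥ 99 in: 260 ≥ 99 is true
  resident of the zone: no → false
  day = Fri: Tue == Fri is false
  hour of day (0-23) between 0 and 15: 23 in [0, 15] is false
  NOT disabled placard displayed: no → true
  street-cleaning window active: yes → true
  intended duration ≥ 26 min: 440 ≥ 26 is true
  intended duration > 158 min: 440 > 158 is true
  electric vehicle: no → false
  NOT meter paid: no → true
  permit type ∈ {B, none}: visitor is not in the set → false
  snow emergency in effect: no → false
  day ∈ {Sat, Sun, Thu, Tue}: Tue is in the set → true
Combine:
[1.2] NOT true = false
[1] false OR false OR false = false
[2] false OR false OR true = true
[3.2] NOT true = false
[3] true OR false = true
[4.1] NOT false = true
[4] true OR true = true
[5.1] NOT false = true
[5] true OR true = true
[6] false OR false OR true = true
[root] false AND true AND true AND true AND true AND true = false
Overall: false → ticketed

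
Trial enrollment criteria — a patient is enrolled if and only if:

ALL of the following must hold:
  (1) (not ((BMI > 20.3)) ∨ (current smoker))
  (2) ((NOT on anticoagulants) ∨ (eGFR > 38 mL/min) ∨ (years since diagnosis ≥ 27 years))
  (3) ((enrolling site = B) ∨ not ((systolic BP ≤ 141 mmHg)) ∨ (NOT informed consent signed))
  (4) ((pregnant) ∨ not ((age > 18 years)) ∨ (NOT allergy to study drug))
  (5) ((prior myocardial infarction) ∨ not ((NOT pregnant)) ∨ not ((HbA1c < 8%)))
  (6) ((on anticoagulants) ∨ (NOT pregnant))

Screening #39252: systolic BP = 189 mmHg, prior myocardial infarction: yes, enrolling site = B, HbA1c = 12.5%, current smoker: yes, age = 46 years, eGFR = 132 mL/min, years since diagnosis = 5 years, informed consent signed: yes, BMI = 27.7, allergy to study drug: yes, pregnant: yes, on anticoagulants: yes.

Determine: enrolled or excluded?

Atomic conditions:
  BMI > 20.3: 27.7 > 20.3 is true
  current smoker: yes → true
  NOT on anticoagulants: yes → false
  eGFR > 38 mL/min: 132 > 38 is true
  years since diagnosis ≥ 27 years: 5 ≥ 27 is false
  enrolling site = B: B == B is true
  systolic BP ≤ 141 mmHg: 189 ≤ 141 is false
  NOT informed consent signed: yes → false
  pregnant: yes → true
  age > 18 years: 46 > 18 is true
  NOT allergy to study drug: yes → false
  prior myocardial infarction: yes → true
  NOT pregnant: yes → false
  HbA1c < 8%: 12.5 < 8 is false
  on anticoagulants: yes → true
Combine:
[1.1] NOT true = false
[1] false OR true = true
[2] false OR true OR false = true
[3.2] NOT false = true
[3] true OR true OR false = true
[4.2] NOT true = false
[4] true OR false OR false = true
[5.2] NOT false = true
[5.3] NOT false = true
[5] true OR true OR true = true
[6] true OR false = true
[root] true AND true AND true AND true AND true AND true = true
Overall: true → enrolled

Enrolled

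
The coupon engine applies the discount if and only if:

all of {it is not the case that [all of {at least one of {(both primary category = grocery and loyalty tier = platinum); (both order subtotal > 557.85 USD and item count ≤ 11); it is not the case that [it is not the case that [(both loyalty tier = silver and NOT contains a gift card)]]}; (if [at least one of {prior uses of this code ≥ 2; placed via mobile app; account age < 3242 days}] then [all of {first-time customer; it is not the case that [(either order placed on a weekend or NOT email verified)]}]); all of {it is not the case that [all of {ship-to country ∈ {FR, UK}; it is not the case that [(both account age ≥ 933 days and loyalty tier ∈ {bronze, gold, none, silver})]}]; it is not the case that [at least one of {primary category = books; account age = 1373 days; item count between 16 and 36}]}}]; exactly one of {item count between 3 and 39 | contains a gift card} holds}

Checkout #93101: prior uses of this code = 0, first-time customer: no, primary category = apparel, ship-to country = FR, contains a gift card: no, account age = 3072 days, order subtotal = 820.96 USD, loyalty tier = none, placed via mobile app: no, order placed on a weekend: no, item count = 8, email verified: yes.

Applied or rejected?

Applied

Atomic conditions:
  primary category = grocery: apparel == grocery is false
  loyalty tier = platinum: none == platinum is false
  order subtotal > 557.85 USD: 820.96 > 557.85 is true
  item count ≤ 11: 8 ≤ 11 is true
  loyalty tier = silver: none == silver is false
  NOT contains a gift card: no → true
  prior uses of this code ≥ 2: 0 ≥ 2 is false
  placed via mobile app: no → false
  account age < 3242 days: 3072 < 3242 is true
  first-time customer: no → false
  order placed on a weekend: no → false
  NOT email verified: yes → false
  ship-to country ∈ {FR, UK}: FR is in the set → true
  account age ≥ 933 days: 3072 ≥ 933 is true
  loyalty tier ∈ {bronze, gold, none, silver}: none is in the set → true
  primary category = books: apparel == books is false
  account age = 1373 days: 3072 == 1373 is false
  item count between 16 and 36: 8 in [16, 36] is false
  item count between 3 and 39: 8 in [3, 39] is true
  contains a gift card: no → false
Combine:
[1.1.1.1] false AND false = false
[1.1.1.2] true AND true = true
[1.1.1.3.1.1] false AND true = false
[1.1.1.3.1] NOT false = true
[1.1.1.3] NOT true = false
[1.1.1] false OR true OR false = true
[1.1.2.1] false OR false OR true = true
[1.1.2.2.2.1] false OR false = false
[1.1.2.2.2] NOT false = true
[1.1.2.2] false AND true = false
[1.1.2] true → false = false
[1.1.3.1.1.2.1] true AND true = true
[1.1.3.1.1.2] NOT true = false
[1.1.3.1.1] true AND false = false
[1.1.3.1] NOT false = true
[1.1.3.2.1] false OR false OR false = false
[1.1.3.2] NOT false = true
[1.1.3] true AND true = true
[1.1] true AND false AND true = false
[1] NOT false = true
[2] exactly-one(true, false) = true
[root] true AND true = true
Overall: true → applied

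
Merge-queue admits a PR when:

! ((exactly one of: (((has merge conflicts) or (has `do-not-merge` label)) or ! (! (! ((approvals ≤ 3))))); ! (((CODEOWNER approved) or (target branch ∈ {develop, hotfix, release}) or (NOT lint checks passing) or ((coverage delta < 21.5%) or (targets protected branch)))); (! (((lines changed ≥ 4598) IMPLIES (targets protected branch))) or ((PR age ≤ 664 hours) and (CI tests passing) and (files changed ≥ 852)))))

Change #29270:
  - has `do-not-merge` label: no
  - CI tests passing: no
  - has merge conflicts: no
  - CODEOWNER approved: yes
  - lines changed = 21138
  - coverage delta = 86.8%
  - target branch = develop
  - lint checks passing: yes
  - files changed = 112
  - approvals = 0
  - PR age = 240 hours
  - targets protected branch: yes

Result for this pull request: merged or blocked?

Atomic conditions:
  has merge conflicts: no → false
  has `do-not-merge` label: no → false
  approvals ≤ 3: 0 ≤ 3 is true
  CODEOWNER approved: yes → true
  target branch ∈ {develop, hotfix, release}: develop is in the set → true
  NOT lint checks passing: yes → false
  coverage delta < 21.5%: 86.8 < 21.5 is false
  targets protected branch: yes → true
  lines changed ≥ 4598: 21138 ≥ 4598 is true
  PR age ≤ 664 hours: 240 ≤ 664 is true
  CI tests passing: no → false
  files changed ≥ 852: 112 ≥ 852 is false
Combine:
[1.1.1] false OR false = false
[1.1.2.1.1] NOT true = false
[1.1.2.1] NOT false = true
[1.1.2] NOT true = false
[1.1] false OR false = false
[1.2.1.4] false OR true = true
[1.2.1] true OR true OR false OR true = true
[1.2] NOT true = false
[1.3.1.1] true → true = true
[1.3.1] NOT true = false
[1.3.2] true AND false AND false = false
[1.3] false OR false = false
[1] exactly-one(false, false, false) = false
[root] NOT false = true
Overall: true → merged

Merged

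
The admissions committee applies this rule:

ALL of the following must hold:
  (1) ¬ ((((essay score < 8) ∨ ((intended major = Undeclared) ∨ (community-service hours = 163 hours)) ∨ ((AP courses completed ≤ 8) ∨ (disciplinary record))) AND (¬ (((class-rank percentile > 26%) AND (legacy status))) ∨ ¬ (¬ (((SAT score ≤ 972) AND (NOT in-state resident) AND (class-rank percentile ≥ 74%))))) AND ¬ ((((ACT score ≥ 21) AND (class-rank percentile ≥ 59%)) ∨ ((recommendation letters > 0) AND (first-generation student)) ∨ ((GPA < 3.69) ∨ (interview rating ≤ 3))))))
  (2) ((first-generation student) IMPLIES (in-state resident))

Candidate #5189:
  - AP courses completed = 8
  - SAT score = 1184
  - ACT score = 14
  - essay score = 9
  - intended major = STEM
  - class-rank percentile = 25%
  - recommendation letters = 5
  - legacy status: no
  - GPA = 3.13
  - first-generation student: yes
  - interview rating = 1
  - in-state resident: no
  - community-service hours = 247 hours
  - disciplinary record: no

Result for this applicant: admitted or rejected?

Rejected

Atomic conditions:
  essay score < 8: 9 < 8 is false
  intended major = Undeclared: STEM == Undeclared is false
  community-service hours = 163 hours: 247 == 163 is false
  AP courses completed ≤ 8: 8 ≤ 8 is true
  disciplinary record: no → false
  class-rank percentile > 26%: 25 > 26 is false
  legacy status: no → false
  SAT score ≤ 972: 1184 ≤ 972 is false
  NOT in-state resident: no → true
  class-rank percentile ≥ 74%: 25 ≥ 74 is false
  ACT score ≥ 21: 14 ≥ 21 is false
  class-rank percentile ≥ 59%: 25 ≥ 59 is false
  recommendation letters > 0: 5 > 0 is true
  first-generation student: yes → true
  GPA < 3.69: 3.13 < 3.69 is true
  interview rating ≤ 3: 1 ≤ 3 is true
  in-state resident: no → false
Combine:
[1.1.1.2] false OR false = false
[1.1.1.3] true OR false = true
[1.1.1] false OR false OR true = true
[1.1.2.1.1] false AND false = false
[1.1.2.1] NOT false = true
[1.1.2.2.1.1] false AND true AND false = false
[1.1.2.2.1] NOT false = true
[1.1.2.2] NOT true = false
[1.1.2] true OR false = true
[1.1.3.1.1] false AND false = false
[1.1.3.1.2] true AND true = true
[1.1.3.1.3] true OR true = true
[1.1.3.1] false OR true OR true = true
[1.1.3] NOT true = false
[1.1] true AND true AND false = false
[1] NOT false = true
[2] true → false = false
[root] true AND false = false
Overall: false → rejected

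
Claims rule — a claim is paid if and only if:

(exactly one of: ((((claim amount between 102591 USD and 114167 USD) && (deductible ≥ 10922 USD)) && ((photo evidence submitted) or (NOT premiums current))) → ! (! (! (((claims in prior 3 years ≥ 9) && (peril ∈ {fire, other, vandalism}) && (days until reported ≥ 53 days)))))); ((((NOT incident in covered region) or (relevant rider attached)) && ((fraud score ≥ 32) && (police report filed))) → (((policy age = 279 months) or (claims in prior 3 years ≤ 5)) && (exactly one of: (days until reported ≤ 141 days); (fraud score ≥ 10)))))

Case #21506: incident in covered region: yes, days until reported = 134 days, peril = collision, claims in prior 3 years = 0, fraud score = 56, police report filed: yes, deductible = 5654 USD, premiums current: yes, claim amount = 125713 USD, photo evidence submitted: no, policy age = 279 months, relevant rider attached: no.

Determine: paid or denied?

Denied

Atomic conditions:
  claim amount between 102591 USD and 114167 USD: 125713 in [102591, 114167] is false
  deductible ≥ 10922 USD: 5654 ≥ 10922 is false
  photo evidence submitted: no → false
  NOT premiums current: yes → false
  claims in prior 3 years ≥ 9: 0 ≥ 9 is false
  peril ∈ {fire, other, vandalism}: collision is not in the set → false
  days until reported ≥ 53 days: 134 ≥ 53 is true
  NOT incident in covered region: yes → false
  relevant rider attached: no → false
  fraud score ≥ 32: 56 ≥ 32 is true
  police report filed: yes → true
  policy age = 279 months: 279 == 279 is true
  claims in prior 3 years ≤ 5: 0 ≤ 5 is true
  days until reported ≤ 141 days: 134 ≤ 141 is true
  fraud score ≥ 10: 56 ≥ 10 is true
Combine:
[1.1.1] false AND false = false
[1.1.2] false OR false = false
[1.1] false AND false = false
[1.2.1.1.1] false AND false AND true = false
[1.2.1.1] NOT false = true
[1.2.1] NOT true = false
[1.2] NOT false = true
[1] false → true (antecedent false ⇒ implication holds) = true
[2.1.1] false OR false = false
[2.1.2] true AND true = true
[2.1] false AND true = false
[2.2.1] true OR true = true
[2.2.2] exactly-one(true, true) = false
[2.2] true AND false = false
[2] false → false (antecedent false ⇒ implication holds) = true
[root] exactly-one(true, true) = false
Overall: false → denied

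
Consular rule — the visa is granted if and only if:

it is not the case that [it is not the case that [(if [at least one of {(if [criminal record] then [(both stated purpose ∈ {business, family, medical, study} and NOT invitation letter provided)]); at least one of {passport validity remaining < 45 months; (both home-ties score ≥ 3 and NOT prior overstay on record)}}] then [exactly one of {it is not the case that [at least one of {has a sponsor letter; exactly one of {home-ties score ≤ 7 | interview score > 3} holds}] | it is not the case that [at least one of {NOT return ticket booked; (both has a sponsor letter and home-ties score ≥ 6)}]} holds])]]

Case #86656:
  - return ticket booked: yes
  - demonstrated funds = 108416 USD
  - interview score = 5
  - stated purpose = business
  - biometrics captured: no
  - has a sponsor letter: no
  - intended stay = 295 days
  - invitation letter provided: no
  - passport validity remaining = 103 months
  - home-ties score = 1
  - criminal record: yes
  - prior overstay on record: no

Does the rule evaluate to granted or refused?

Atomic conditions:
  criminal record: yes → true
  stated purpose ∈ {business, family, medical, study}: business is in the set → true
  NOT invitation letter provided: no → true
  passport validity remaining < 45 months: 103 < 45 is false
  home-ties score ≥ 3: 1 ≥ 3 is false
  NOT prior overstay on record: no → true
  has a sponsor letter: no → false
  home-ties score ≤ 7: 1 ≤ 7 is true
  interview score > 3: 5 > 3 is true
  NOT return ticket booked: yes → false
  home-ties score ≥ 6: 1 ≥ 6 is false
Combine:
[1.1.1.1.2] true AND true = true
[1.1.1.1] true → true = true
[1.1.1.2.2] false AND true = false
[1.1.1.2] false OR false = false
[1.1.1] true OR false = true
[1.1.2.1.1.2] exactly-one(true, true) = false
[1.1.2.1.1] false OR false = false
[1.1.2.1] NOT false = true
[1.1.2.2.1.2] false AND false = false
[1.1.2.2.1] false OR false = false
[1.1.2.2] NOT false = true
[1.1.2] exactly-one(true, true) = false
[1.1] true → false = false
[1] NOT false = true
[root] NOT true = false
Overall: false → refused

Refused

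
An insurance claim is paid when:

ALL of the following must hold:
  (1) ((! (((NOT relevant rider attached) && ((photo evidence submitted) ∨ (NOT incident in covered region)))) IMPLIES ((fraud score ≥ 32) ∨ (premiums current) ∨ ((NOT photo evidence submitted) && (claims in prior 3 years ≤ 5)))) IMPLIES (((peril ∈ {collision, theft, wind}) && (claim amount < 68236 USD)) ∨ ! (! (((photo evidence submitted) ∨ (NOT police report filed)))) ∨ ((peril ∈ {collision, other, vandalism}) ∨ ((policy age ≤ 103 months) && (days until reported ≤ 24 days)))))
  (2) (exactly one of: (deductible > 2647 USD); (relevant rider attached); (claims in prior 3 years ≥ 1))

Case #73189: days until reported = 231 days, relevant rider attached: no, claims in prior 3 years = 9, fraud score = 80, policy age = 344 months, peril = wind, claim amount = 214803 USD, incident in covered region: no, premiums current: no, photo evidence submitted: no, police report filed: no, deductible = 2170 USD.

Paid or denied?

Paid

Atomic conditions:
  NOT relevant rider attached: no → true
  photo evidence submitted: no → false
  NOT incident in covered region: no → true
  fraud score ≥ 32: 80 ≥ 32 is true
  premiums current: no → false
  NOT photo evidence submitted: no → true
  claims in prior 3 years ≤ 5: 9 ≤ 5 is false
  peril ∈ {collision, theft, wind}: wind is in the set → true
  claim amount < 68236 USD: 214803 < 68236 is false
  NOT police report filed: no → true
  peril ∈ {collision, other, vandalism}: wind is not in the set → false
  policy age ≤ 103 months: 344 ≤ 103 is false
  days until reported ≤ 24 days: 231 ≤ 24 is false
  deductible > 2647 USD: 2170 > 2647 is false
  relevant rider attached: no → false
  claims in prior 3 years ≥ 1: 9 ≥ 1 is true
Combine:
[1.1.1.1.2] false OR true = true
[1.1.1.1] true AND true = true
[1.1.1] NOT true = false
[1.1.2.3] true AND false = false
[1.1.2] true OR false OR false = true
[1.1] false → true (antecedent false ⇒ implication holds) = true
[1.2.1] true AND false = false
[1.2.2.1.1] false OR true = true
[1.2.2.1] NOT true = false
[1.2.2] NOT false = true
[1.2.3.2] false AND false = false
[1.2.3] false OR false = false
[1.2] false OR true OR false = true
[1] true → true = true
[2] exactly-one(false, false, true) = true
[root] true AND true = true
Overall: true → paid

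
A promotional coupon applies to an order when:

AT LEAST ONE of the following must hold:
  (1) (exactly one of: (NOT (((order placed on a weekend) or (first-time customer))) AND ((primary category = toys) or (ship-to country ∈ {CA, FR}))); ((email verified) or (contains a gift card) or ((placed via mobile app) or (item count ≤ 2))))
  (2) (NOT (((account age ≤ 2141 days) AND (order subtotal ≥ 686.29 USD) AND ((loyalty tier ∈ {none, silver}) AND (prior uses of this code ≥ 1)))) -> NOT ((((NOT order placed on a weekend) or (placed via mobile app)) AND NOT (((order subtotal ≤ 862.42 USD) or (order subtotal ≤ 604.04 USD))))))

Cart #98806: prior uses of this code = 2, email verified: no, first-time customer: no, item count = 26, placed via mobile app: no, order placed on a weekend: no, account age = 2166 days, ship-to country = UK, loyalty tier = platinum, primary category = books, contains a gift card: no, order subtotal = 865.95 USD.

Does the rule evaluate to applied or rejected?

Rejected

Atomic conditions:
  order placed on a weekend: no → false
  first-time customer: no → false
  primary category = toys: books == toys is false
  ship-to country ∈ {CA, FR}: UK is not in the set → false
  email verified: no → false
  contains a gift card: no → false
  placed via mobile app: no → false
  item count ≤ 2: 26 ≤ 2 is false
  account age ≤ 2141 days: 2166 ≤ 2141 is false
  order subtotal ≥ 686.29 USD: 865.95 ≥ 686.29 is true
  loyalty tier ∈ {none, silver}: platinum is not in the set → false
  prior uses of this code ≥ 1: 2 ≥ 1 is true
  NOT order placed on a weekend: no → true
  order subtotal ≤ 862.42 USD: 865.95 ≤ 862.42 is false
  order subtotal ≤ 604.04 USD: 865.95 ≤ 604.04 is false
Combine:
[1.1.1.1] false OR false = false
[1.1.1] NOT false = true
[1.1.2] false OR false = false
[1.1] true AND false = false
[1.2.3] false OR false = false
[1.2] false OR false OR false = false
[1] exactly-one(false, false) = false
[2.1.1.3] false AND true = false
[2.1.1] false AND true AND false = false
[2.1] NOT false = true
[2.2.1.1] true OR false = true
[2.2.1.2.1] false OR false = false
[2.2.1.2] NOT false = true
[2.2.1] true AND true = true
[2.2] NOT true = false
[2] true → false = false
[root] false OR false = false
Overall: false → rejected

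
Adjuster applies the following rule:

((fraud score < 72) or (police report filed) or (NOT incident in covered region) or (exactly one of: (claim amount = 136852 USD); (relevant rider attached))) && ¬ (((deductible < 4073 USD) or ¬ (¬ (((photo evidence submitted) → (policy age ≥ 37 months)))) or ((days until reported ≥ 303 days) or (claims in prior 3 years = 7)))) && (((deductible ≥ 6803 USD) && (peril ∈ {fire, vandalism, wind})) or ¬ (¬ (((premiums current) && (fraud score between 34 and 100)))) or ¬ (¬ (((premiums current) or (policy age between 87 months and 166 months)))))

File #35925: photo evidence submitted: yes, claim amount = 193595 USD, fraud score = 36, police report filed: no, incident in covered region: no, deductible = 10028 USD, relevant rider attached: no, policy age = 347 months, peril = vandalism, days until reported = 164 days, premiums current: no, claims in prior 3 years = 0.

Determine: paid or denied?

Denied

Atomic conditions:
  fraud score < 72: 36 < 72 is true
  police report filed: no → false
  NOT incident in covered region: no → true
  claim amount = 136852 USD: 193595 == 136852 is false
  relevant rider attached: no → false
  deductible < 4073 USD: 10028 < 4073 is false
  photo evidence submitted: yes → true
  policy age ≥ 37 months: 347 ≥ 37 is true
  days until reported ≥ 303 days: 164 ≥ 303 is false
  claims in prior 3 years = 7: 0 == 7 is false
  deductible ≥ 6803 USD: 10028 ≥ 6803 is true
  peril ∈ {fire, vandalism, wind}: vandalism is in the set → true
  premiums current: no → false
  fraud score between 34 and 100: 36 in [34, 100] is true
  policy age between 87 months and 166 months: 347 in [87, 166] is false
Combine:
[1.4] exactly-one(false, false) = false
[1] true OR false OR true OR false = true
[2.1.2.1.1] true → true = true
[2.1.2.1] NOT true = false
[2.1.2] NOT false = true
[2.1.3] false OR false = false
[2.1] false OR true OR false = true
[2] NOT true = false
[3.1] true AND true = true
[3.2.1.1] false AND true = false
[3.2.1] NOT false = true
[3.2] NOT true = false
[3.3.1.1] false OR false = false
[3.3.1] NOT false = true
[3.3] NOT true = false
[3] true OR false OR false = true
[root] true AND false AND true = false
Overall: false → denied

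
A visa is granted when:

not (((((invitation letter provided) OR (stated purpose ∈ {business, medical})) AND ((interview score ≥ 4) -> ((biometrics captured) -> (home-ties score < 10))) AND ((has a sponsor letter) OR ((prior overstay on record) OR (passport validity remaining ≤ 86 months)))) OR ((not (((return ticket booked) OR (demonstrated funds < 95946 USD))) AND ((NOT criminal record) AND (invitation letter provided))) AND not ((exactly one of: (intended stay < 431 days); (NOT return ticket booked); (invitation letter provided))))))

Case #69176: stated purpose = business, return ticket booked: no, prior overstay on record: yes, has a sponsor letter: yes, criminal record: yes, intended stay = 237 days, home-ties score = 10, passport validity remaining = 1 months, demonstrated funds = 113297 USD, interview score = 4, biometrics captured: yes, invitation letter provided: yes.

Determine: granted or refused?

Granted

Atomic conditions:
  invitation letter provided: yes → true
  stated purpose ∈ {business, medical}: business is in the set → true
  interview score ≥ 4: 4 ≥ 4 is true
  biometrics captured: yes → true
  home-ties score < 10: 10 < 10 is false
  has a sponsor letter: yes → true
  prior overstay on record: yes → true
  passport validity remaining ≤ 86 months: 1 ≤ 86 is true
  return ticket booked: no → false
  demonstrated funds < 95946 USD: 113297 < 95946 is false
  NOT criminal record: yes → false
  intended stay < 431 days: 237 < 431 is true
  NOT return ticket booked: no → true
Combine:
[1.1.1] true OR true = true
[1.1.2.2] true → false = false
[1.1.2] true → false = false
[1.1.3.2] true OR true = true
[1.1.3] true OR true = true
[1.1] true AND false AND true = false
[1.2.1.1.1] false OR false = false
[1.2.1.1] NOT false = true
[1.2.1.2] false AND true = false
[1.2.1] true AND false = false
[1.2.2.1] exactly-one(true, true, true) = false
[1.2.2] NOT false = true
[1.2] false AND true = false
[1] false OR false = false
[root] NOT false = true
Overall: true → granted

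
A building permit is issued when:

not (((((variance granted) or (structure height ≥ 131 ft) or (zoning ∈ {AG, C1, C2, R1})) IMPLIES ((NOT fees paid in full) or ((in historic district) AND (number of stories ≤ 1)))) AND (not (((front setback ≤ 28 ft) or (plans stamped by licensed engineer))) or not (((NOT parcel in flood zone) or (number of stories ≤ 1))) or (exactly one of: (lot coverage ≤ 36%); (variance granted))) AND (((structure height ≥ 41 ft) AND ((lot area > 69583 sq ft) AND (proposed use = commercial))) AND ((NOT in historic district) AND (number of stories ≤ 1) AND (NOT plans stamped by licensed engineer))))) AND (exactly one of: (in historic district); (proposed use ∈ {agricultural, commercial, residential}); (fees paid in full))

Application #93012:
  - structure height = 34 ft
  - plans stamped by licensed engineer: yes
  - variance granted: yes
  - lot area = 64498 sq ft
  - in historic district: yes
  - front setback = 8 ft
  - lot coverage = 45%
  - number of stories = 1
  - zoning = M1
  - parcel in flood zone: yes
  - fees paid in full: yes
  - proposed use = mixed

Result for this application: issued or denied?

Atomic conditions:
  variance granted: yes → true
  structure height ≥ 131 ft: 34 ≥ 131 is false
  zoning ∈ {AG, C1, C2, R1}: M1 is not in the set → false
  NOT fees paid in full: yes → false
  in historic district: yes → true
  number of stories ≤ 1: 1 ≤ 1 is true
  front setback ≤ 28 ft: 8 ≤ 28 is true
  plans stamped by licensed engineer: yes → true
  NOT parcel in flood zone: yes → false
  lot coverage ≤ 36%: 45 ≤ 36 is false
  structure height ≥ 41 ft: 34 ≥ 41 is false
  lot area > 69583 sq ft: 64498 > 69583 is false
  proposed use = commercial: mixed == commercial is false
  NOT in historic district: yes → false
  NOT plans stamped by licensed engineer: yes → false
  proposed use ∈ {agricultural, commercial, residential}: mixed is not in the set → false
  fees paid in full: yes → true
Combine:
[1.1.1.1] true OR false OR false = true
[1.1.1.2.2] true AND true = true
[1.1.1.2] false OR true = true
[1.1.1] true → true = true
[1.1.2.1.1] true OR true = true
[1.1.2.1] NOT true = false
[1.1.2.2.1] false OR true = true
[1.1.2.2] NOT true = false
[1.1.2.3] exactly-one(false, true) = true
[1.1.2] false OR false OR true = true
[1.1.3.1.2] false AND false = false
[1.1.3.1] false AND false = false
[1.1.3.2] false AND true AND false = false
[1.1.3] false AND false = false
[1.1] true AND true AND false = false
[1] NOT false = true
[2] exactly-one(true, false, true) = false
[root] true AND false = false
Overall: false → denied

Denied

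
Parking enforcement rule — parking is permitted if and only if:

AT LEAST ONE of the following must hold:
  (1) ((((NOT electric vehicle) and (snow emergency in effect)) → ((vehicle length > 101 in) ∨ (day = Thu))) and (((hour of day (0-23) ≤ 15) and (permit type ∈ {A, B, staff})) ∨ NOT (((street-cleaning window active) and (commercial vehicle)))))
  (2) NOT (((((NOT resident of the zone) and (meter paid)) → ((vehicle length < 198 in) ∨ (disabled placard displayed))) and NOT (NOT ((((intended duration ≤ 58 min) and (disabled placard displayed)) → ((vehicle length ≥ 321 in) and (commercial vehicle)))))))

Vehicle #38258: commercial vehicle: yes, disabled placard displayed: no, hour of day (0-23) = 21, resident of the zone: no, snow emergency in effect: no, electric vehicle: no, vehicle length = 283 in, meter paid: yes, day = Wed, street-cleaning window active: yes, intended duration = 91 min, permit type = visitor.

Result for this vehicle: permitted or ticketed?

Atomic conditions:
  NOT electric vehicle: no → true
  snow emergency in effect: no → false
  vehicle length > 101 in: 283 > 101 is true
  day = Thu: Wed == Thu is false
  hour of day (0-23) ≤ 15: 21 ≤ 15 is false
  permit type ∈ {A, B, staff}: visitor is not in the set → false
  street-cleaning window active: yes → true
  commercial vehicle: yes → true
  NOT resident of the zone: no → true
  meter paid: yes → true
  vehicle length < 198 in: 283 < 198 is false
  disabled placard displayed: no → false
  intended duration ≤ 58 min: 91 ≤ 58 is false
  vehicle length ≥ 321 in: 283 ≥ 321 is false
Combine:
[1.1.1] true AND false = false
[1.1.2] true OR false = true
[1.1] false → true (antecedent false ⇒ implication holds) = true
[1.2.1] false AND false = false
[1.2.2.1] true AND true = true
[1.2.2] NOT true = false
[1.2] false OR false = false
[1] true AND false = false
[2.1.1.1] true AND true = true
[2.1.1.2] false OR false = false
[2.1.1] true → false = false
[2.1.2.1.1.1] false AND false = false
[2.1.2.1.1.2] false AND true = false
[2.1.2.1.1] false → false (antecedent false ⇒ implication holds) = true
[2.1.2.1] NOT true = false
[2.1.2] NOT false = true
[2.1] false AND true = false
[2] NOT false = true
[root] false OR true = true
Overall: true → permitted

Permitted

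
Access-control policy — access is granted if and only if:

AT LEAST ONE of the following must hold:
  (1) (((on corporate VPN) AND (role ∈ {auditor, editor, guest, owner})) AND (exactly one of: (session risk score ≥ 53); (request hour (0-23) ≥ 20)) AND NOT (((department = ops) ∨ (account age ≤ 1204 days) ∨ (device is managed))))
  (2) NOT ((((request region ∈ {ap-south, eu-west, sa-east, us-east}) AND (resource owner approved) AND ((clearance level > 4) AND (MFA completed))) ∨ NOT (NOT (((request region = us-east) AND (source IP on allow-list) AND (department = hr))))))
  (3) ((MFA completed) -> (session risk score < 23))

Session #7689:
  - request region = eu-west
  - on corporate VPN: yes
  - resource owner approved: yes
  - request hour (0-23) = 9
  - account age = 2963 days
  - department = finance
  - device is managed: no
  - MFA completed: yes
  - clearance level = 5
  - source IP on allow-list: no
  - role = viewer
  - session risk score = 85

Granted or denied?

Denied

Atomic conditions:
  on corporate VPN: yes → true
  role ∈ {auditor, editor, guest, owner}: viewer is not in the set → false
  session risk score ≥ 53: 85 ≥ 53 is true
  request hour (0-23) ≥ 20: 9 ≥ 20 is false
  department = ops: finance == ops is false
  account age ≤ 1204 days: 2963 ≤ 1204 is false
  device is managed: no → false
  request region ∈ {ap-south, eu-west, sa-east, us-east}: eu-west is in the set → true
  resource owner approved: yes → true
  clearance level > 4: 5 > 4 is true
  MFA completed: yes → true
  request region = us-east: eu-west == us-east is false
  source IP on allow-list: no → false
  department = hr: finance == hr is false
  session risk score < 23: 85 < 23 is false
Combine:
[1.1] true AND false = false
[1.2] exactly-one(true, false) = true
[1.3.1] false OR false OR false = false
[1.3] NOT false = true
[1] false AND true AND true = false
[2.1.1.3] true AND true = true
[2.1.1] true AND true AND true = true
[2.1.2.1.1] false AND false AND false = false
[2.1.2.1] NOT false = true
[2.1.2] NOT true = false
[2.1] true OR false = true
[2] NOT true = false
[3] true → false = false
[root] false OR false OR false = false
Overall: false → denied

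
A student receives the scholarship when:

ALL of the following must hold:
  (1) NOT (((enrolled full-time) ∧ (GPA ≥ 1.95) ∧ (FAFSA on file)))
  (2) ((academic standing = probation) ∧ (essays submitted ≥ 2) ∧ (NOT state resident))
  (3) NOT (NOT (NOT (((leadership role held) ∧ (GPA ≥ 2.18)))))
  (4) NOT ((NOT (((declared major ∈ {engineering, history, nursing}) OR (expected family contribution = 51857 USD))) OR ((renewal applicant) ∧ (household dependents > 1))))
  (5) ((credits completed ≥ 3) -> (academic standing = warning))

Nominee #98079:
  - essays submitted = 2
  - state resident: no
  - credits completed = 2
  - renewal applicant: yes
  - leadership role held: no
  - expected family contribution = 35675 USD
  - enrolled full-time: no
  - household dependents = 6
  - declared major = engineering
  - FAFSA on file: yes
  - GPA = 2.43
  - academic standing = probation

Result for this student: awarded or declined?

Atomic conditions:
  enrolled full-time: no → false
  GPA ≥ 1.95: 2.43 ≥ 1.95 is true
  FAFSA on file: yes → true
  academic standing = probation: probation == probation is true
  essays submitted ≥ 2: 2 ≥ 2 is true
  NOT state resident: no → true
  leadership role held: no → false
  GPA ≥ 2.18: 2.43 ≥ 2.18 is true
  declared major ∈ {engineering, history, nursing}: engineering is in the set → true
  expected family contribution = 51857 USD: 35675 == 51857 is false
  renewal applicant: yes → true
  household dependents > 1: 6 > 1 is true
  credits completed ≥ 3: 2 ≥ 3 is false
  academic standing = warning: probation == warning is false
Combine:
[1.1] false AND true AND true = false
[1] NOT false = true
[2] true AND true AND true = true
[3.1.1.1] false AND true = false
[3.1.1] NOT false = true
[3.1] NOT true = false
[3] NOT false = true
[4.1.1.1] true OR false = true
[4.1.1] NOT true = false
[4.1.2] true AND true = true
[4.1] false OR true = true
[4] NOT true = false
[5] false → false (antecedent false ⇒ implication holds) = true
[root] true AND true AND true AND false AND true = false
Overall: false → declined

Declined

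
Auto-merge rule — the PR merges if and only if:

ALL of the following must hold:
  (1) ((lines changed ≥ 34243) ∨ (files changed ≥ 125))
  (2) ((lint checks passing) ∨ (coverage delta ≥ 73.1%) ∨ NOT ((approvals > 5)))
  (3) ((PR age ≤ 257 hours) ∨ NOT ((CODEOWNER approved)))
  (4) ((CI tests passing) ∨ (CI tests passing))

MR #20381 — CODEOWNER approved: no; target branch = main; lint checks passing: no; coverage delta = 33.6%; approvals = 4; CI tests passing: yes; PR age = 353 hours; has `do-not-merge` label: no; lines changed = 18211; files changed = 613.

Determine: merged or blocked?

Merged

Atomic conditions:
  lines changed ≥ 34243: 18211 ≥ 34243 is false
  files changed ≥ 125: 613 ≥ 125 is true
  lint checks passing: no → false
  coverage delta ≥ 73.1%: 33.6 ≥ 73.1 is false
  approvals > 5: 4 > 5 is false
  PR age ≤ 257 hours: 353 ≤ 257 is false
  CODEOWNER approved: no → false
  CI tests passing: yes → true
Combine:
[1] false OR true = true
[2.3] NOT false = true
[2] false OR false OR true = true
[3.2] NOT false = true
[3] false OR true = true
[4] true OR true = true
[root] true AND true AND true AND true = true
Overall: true → merged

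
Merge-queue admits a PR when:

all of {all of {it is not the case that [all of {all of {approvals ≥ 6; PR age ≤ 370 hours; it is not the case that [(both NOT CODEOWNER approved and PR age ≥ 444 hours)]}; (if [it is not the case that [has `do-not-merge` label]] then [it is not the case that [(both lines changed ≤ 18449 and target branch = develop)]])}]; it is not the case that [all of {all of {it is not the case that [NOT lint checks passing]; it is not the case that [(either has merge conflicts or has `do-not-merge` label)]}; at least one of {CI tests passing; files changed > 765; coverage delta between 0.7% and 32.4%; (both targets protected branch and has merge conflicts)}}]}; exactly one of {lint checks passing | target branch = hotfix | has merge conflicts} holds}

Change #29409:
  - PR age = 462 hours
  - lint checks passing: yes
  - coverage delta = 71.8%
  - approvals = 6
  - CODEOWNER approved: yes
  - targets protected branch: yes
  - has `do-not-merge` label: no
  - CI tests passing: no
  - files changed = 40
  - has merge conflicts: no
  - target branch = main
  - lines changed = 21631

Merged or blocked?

Merged

Atomic conditions:
  approvals ≥ 6: 6 ≥ 6 is true
  PR age ≤ 370 hours: 462 ≤ 370 is false
  NOT CODEOWNER approved: yes → false
  PR age ≥ 444 hours: 462 ≥ 444 is true
  has `do-not-merge` label: no → false
  lines changed ≤ 18449: 21631 ≤ 18449 is false
  target branch = develop: main == develop is false
  NOT lint checks passing: yes → false
  has merge conflicts: no → false
  CI tests passing: no → false
  files changed > 765: 40 > 765 is false
  coverage delta between 0.7% and 32.4%: 71.8 in [0.7, 32.4] is false
  targets protected branch: yes → true
  lint checks passing: yes → true
  target branch = hotfix: main == hotfix is false
Combine:
[1.1.1.1.3.1] false AND true = false
[1.1.1.1.3] NOT false = true
[1.1.1.1] true AND false AND true = false
[1.1.1.2.1] NOT false = true
[1.1.1.2.2.1] false AND false = false
[1.1.1.2.2] NOT false = true
[1.1.1.2] true → true = true
[1.1.1] false AND true = false
[1.1] NOT false = true
[1.2.1.1.1] NOT false = true
[1.2.1.1.2.1] false OR false = false
[1.2.1.1.2] NOT false = true
[1.2.1.1] true AND true = true
[1.2.1.2.4] true AND false = false
[1.2.1.2] false OR false OR false OR false = false
[1.2.1] true AND false = false
[1.2] NOT false = true
[1] true AND true = true
[2] exactly-one(true, false, false) = true
[root] true AND true = true
Overall: true → merged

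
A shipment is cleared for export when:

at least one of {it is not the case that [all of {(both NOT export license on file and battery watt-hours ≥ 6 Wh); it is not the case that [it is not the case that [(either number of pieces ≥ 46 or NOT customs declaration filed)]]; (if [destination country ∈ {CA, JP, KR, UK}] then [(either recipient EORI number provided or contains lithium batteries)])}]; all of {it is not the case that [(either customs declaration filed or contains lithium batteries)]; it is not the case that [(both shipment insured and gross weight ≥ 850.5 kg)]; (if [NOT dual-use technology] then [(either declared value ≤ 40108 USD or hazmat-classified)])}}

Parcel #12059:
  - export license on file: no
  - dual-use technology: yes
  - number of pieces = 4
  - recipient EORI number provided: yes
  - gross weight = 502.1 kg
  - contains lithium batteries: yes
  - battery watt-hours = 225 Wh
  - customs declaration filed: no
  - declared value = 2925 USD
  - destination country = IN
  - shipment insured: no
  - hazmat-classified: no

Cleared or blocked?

Blocked

Atomic conditions:
  NOT export license on file: no → true
  battery watt-hours ≥ 6 Wh: 225 ≥ 6 is true
  number of pieces ≥ 46: 4 ≥ 46 is false
  NOT customs declaration filed: no → true
  destination country ∈ {CA, JP, KR, UK}: IN is not in the set → false
  recipient EORI number provided: yes → true
  contains lithium batteries: yes → true
  customs declaration filed: no → false
  shipment insured: no → false
  gross weight ≥ 850.5 kg: 502.1 ≥ 850.5 is false
  NOT dual-use technology: yes → false
  declared value ≤ 40108 USD: 2925 ≤ 40108 is true
  hazmat-classified: no → false
Combine:
[1.1.1] true AND true = true
[1.1.2.1.1] false OR true = true
[1.1.2.1] NOT true = false
[1.1.2] NOT false = true
[1.1.3.2] true OR true = true
[1.1.3] false → true (antecedent false ⇒ implication holds) = true
[1.1] true AND true AND true = true
[1] NOT true = false
[2.1.1] false OR true = true
[2.1] NOT true = false
[2.2.1] false AND false = false
[2.2] NOT false = true
[2.3.2] true OR false = true
[2.3] false → true (antecedent false ⇒ implication holds) = true
[2] false AND true AND true = false
[root] false OR false = false
Overall: false → blocked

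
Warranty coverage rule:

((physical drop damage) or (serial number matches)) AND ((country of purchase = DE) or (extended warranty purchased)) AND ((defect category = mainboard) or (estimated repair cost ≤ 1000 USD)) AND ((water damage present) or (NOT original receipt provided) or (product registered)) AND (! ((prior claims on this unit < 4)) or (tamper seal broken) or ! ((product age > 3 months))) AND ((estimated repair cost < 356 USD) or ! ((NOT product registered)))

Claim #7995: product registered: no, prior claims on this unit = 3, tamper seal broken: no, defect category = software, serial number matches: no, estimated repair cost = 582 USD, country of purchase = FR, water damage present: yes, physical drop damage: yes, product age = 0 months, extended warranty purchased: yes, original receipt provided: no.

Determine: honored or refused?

Atomic conditions:
  physical drop damage: yes → true
  serial number matches: no → false
  country of purchase = DE: FR == DE is false
  extended warranty purchased: yes → true
  defect category = mainboard: software == mainboard is false
  estimated repair cost ≤ 1000 USD: 582 ≤ 1000 is true
  water damage present: yes → true
  NOT original receipt provided: no → true
  product registered: no → false
  prior claims on this unit < 4: 3 < 4 is true
  tamper seal broken: no → false
  product age > 3 months: 0 > 3 is false
  estimated repair cost < 356 USD: 582 < 356 is false
  NOT product registered: no → true
Combine:
[1] true OR false = true
[2] false OR true = true
[3] false OR true = true
[4] true OR true OR false = true
[5.1] NOT true = false
[5.3] NOT false = true
[5] false OR false OR true = true
[6.2] NOT true = false
[6] false OR false = false
[root] true AND true AND true AND true AND true AND false = false
Overall: false → refused

Refused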